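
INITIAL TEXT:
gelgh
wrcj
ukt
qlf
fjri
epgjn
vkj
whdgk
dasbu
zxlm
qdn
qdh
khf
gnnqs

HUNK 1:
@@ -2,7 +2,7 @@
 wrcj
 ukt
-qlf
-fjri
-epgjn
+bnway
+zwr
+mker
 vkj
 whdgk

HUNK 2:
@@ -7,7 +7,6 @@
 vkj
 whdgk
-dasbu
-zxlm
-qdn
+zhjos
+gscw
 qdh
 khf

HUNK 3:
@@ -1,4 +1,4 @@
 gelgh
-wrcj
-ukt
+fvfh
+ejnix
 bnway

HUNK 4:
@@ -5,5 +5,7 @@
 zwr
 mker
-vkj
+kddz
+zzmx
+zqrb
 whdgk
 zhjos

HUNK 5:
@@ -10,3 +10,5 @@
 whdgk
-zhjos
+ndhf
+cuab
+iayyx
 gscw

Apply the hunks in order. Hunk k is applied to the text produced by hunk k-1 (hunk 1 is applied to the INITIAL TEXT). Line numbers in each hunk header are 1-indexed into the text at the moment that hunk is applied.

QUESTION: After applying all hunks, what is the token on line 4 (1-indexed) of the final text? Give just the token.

Hunk 1: at line 2 remove [qlf,fjri,epgjn] add [bnway,zwr,mker] -> 14 lines: gelgh wrcj ukt bnway zwr mker vkj whdgk dasbu zxlm qdn qdh khf gnnqs
Hunk 2: at line 7 remove [dasbu,zxlm,qdn] add [zhjos,gscw] -> 13 lines: gelgh wrcj ukt bnway zwr mker vkj whdgk zhjos gscw qdh khf gnnqs
Hunk 3: at line 1 remove [wrcj,ukt] add [fvfh,ejnix] -> 13 lines: gelgh fvfh ejnix bnway zwr mker vkj whdgk zhjos gscw qdh khf gnnqs
Hunk 4: at line 5 remove [vkj] add [kddz,zzmx,zqrb] -> 15 lines: gelgh fvfh ejnix bnway zwr mker kddz zzmx zqrb whdgk zhjos gscw qdh khf gnnqs
Hunk 5: at line 10 remove [zhjos] add [ndhf,cuab,iayyx] -> 17 lines: gelgh fvfh ejnix bnway zwr mker kddz zzmx zqrb whdgk ndhf cuab iayyx gscw qdh khf gnnqs
Final line 4: bnway

Answer: bnway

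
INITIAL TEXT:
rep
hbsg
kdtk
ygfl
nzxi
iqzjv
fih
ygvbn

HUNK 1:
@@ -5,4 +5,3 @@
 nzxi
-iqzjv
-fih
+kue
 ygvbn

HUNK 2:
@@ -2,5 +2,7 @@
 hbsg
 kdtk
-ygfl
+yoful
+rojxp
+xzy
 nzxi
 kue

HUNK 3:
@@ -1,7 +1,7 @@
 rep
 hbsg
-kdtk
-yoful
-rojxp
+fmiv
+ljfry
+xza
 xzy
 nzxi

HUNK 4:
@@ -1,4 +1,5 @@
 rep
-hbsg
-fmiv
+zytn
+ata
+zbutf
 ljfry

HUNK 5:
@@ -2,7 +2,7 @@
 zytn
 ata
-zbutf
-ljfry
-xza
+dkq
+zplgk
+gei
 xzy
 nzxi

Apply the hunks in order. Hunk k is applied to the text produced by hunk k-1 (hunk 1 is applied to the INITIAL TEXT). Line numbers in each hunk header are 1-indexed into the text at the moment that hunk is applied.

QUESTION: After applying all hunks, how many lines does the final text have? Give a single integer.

Answer: 10

Derivation:
Hunk 1: at line 5 remove [iqzjv,fih] add [kue] -> 7 lines: rep hbsg kdtk ygfl nzxi kue ygvbn
Hunk 2: at line 2 remove [ygfl] add [yoful,rojxp,xzy] -> 9 lines: rep hbsg kdtk yoful rojxp xzy nzxi kue ygvbn
Hunk 3: at line 1 remove [kdtk,yoful,rojxp] add [fmiv,ljfry,xza] -> 9 lines: rep hbsg fmiv ljfry xza xzy nzxi kue ygvbn
Hunk 4: at line 1 remove [hbsg,fmiv] add [zytn,ata,zbutf] -> 10 lines: rep zytn ata zbutf ljfry xza xzy nzxi kue ygvbn
Hunk 5: at line 2 remove [zbutf,ljfry,xza] add [dkq,zplgk,gei] -> 10 lines: rep zytn ata dkq zplgk gei xzy nzxi kue ygvbn
Final line count: 10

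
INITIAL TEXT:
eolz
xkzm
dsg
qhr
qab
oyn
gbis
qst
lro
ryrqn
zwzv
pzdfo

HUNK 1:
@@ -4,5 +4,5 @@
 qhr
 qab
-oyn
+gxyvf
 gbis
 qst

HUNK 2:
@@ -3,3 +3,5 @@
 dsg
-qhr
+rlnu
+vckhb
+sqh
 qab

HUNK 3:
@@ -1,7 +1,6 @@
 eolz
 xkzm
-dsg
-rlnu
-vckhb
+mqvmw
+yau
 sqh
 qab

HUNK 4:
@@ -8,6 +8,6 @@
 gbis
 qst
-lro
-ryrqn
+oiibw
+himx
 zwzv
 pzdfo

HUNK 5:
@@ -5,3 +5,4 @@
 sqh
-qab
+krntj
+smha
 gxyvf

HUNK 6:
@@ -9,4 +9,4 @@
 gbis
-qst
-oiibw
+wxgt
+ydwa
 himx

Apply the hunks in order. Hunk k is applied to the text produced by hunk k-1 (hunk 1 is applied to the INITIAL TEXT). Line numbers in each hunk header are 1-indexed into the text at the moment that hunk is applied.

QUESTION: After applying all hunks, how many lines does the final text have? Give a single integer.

Hunk 1: at line 4 remove [oyn] add [gxyvf] -> 12 lines: eolz xkzm dsg qhr qab gxyvf gbis qst lro ryrqn zwzv pzdfo
Hunk 2: at line 3 remove [qhr] add [rlnu,vckhb,sqh] -> 14 lines: eolz xkzm dsg rlnu vckhb sqh qab gxyvf gbis qst lro ryrqn zwzv pzdfo
Hunk 3: at line 1 remove [dsg,rlnu,vckhb] add [mqvmw,yau] -> 13 lines: eolz xkzm mqvmw yau sqh qab gxyvf gbis qst lro ryrqn zwzv pzdfo
Hunk 4: at line 8 remove [lro,ryrqn] add [oiibw,himx] -> 13 lines: eolz xkzm mqvmw yau sqh qab gxyvf gbis qst oiibw himx zwzv pzdfo
Hunk 5: at line 5 remove [qab] add [krntj,smha] -> 14 lines: eolz xkzm mqvmw yau sqh krntj smha gxyvf gbis qst oiibw himx zwzv pzdfo
Hunk 6: at line 9 remove [qst,oiibw] add [wxgt,ydwa] -> 14 lines: eolz xkzm mqvmw yau sqh krntj smha gxyvf gbis wxgt ydwa himx zwzv pzdfo
Final line count: 14

Answer: 14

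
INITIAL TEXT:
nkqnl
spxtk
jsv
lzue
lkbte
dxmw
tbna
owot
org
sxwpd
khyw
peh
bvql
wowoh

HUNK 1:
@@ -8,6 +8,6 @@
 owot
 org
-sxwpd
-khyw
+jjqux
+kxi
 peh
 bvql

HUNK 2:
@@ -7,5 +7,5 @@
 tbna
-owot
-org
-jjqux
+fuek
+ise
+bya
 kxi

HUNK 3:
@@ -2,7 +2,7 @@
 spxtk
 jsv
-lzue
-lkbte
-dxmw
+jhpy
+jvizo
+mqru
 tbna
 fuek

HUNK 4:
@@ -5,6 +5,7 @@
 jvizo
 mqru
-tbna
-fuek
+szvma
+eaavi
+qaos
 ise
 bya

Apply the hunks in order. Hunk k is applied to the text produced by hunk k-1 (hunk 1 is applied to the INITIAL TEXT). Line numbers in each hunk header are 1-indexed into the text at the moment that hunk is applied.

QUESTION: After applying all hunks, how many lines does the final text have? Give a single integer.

Hunk 1: at line 8 remove [sxwpd,khyw] add [jjqux,kxi] -> 14 lines: nkqnl spxtk jsv lzue lkbte dxmw tbna owot org jjqux kxi peh bvql wowoh
Hunk 2: at line 7 remove [owot,org,jjqux] add [fuek,ise,bya] -> 14 lines: nkqnl spxtk jsv lzue lkbte dxmw tbna fuek ise bya kxi peh bvql wowoh
Hunk 3: at line 2 remove [lzue,lkbte,dxmw] add [jhpy,jvizo,mqru] -> 14 lines: nkqnl spxtk jsv jhpy jvizo mqru tbna fuek ise bya kxi peh bvql wowoh
Hunk 4: at line 5 remove [tbna,fuek] add [szvma,eaavi,qaos] -> 15 lines: nkqnl spxtk jsv jhpy jvizo mqru szvma eaavi qaos ise bya kxi peh bvql wowoh
Final line count: 15

Answer: 15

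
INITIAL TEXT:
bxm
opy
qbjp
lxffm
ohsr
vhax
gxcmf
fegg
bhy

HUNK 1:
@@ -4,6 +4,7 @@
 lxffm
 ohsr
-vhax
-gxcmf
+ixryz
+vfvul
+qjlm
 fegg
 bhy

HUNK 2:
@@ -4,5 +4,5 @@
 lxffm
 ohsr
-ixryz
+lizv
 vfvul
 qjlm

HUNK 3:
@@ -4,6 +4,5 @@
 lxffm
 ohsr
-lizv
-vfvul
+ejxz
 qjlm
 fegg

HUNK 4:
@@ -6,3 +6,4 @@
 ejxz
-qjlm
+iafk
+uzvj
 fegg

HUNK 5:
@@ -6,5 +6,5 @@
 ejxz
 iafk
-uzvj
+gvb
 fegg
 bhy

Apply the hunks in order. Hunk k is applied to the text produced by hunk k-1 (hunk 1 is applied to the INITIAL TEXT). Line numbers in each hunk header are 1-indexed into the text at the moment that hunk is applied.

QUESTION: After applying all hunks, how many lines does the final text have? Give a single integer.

Answer: 10

Derivation:
Hunk 1: at line 4 remove [vhax,gxcmf] add [ixryz,vfvul,qjlm] -> 10 lines: bxm opy qbjp lxffm ohsr ixryz vfvul qjlm fegg bhy
Hunk 2: at line 4 remove [ixryz] add [lizv] -> 10 lines: bxm opy qbjp lxffm ohsr lizv vfvul qjlm fegg bhy
Hunk 3: at line 4 remove [lizv,vfvul] add [ejxz] -> 9 lines: bxm opy qbjp lxffm ohsr ejxz qjlm fegg bhy
Hunk 4: at line 6 remove [qjlm] add [iafk,uzvj] -> 10 lines: bxm opy qbjp lxffm ohsr ejxz iafk uzvj fegg bhy
Hunk 5: at line 6 remove [uzvj] add [gvb] -> 10 lines: bxm opy qbjp lxffm ohsr ejxz iafk gvb fegg bhy
Final line count: 10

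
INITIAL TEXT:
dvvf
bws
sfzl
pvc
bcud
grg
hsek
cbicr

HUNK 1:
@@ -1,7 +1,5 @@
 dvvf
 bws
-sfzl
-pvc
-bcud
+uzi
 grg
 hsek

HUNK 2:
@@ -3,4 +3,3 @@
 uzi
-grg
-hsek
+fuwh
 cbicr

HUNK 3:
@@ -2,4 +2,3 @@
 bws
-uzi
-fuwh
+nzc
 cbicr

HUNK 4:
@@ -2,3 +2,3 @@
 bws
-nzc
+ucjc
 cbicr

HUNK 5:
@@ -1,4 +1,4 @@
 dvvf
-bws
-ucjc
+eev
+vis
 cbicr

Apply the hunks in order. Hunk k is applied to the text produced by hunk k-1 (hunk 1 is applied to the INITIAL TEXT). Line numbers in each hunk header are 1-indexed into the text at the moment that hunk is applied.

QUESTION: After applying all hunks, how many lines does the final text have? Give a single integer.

Answer: 4

Derivation:
Hunk 1: at line 1 remove [sfzl,pvc,bcud] add [uzi] -> 6 lines: dvvf bws uzi grg hsek cbicr
Hunk 2: at line 3 remove [grg,hsek] add [fuwh] -> 5 lines: dvvf bws uzi fuwh cbicr
Hunk 3: at line 2 remove [uzi,fuwh] add [nzc] -> 4 lines: dvvf bws nzc cbicr
Hunk 4: at line 2 remove [nzc] add [ucjc] -> 4 lines: dvvf bws ucjc cbicr
Hunk 5: at line 1 remove [bws,ucjc] add [eev,vis] -> 4 lines: dvvf eev vis cbicr
Final line count: 4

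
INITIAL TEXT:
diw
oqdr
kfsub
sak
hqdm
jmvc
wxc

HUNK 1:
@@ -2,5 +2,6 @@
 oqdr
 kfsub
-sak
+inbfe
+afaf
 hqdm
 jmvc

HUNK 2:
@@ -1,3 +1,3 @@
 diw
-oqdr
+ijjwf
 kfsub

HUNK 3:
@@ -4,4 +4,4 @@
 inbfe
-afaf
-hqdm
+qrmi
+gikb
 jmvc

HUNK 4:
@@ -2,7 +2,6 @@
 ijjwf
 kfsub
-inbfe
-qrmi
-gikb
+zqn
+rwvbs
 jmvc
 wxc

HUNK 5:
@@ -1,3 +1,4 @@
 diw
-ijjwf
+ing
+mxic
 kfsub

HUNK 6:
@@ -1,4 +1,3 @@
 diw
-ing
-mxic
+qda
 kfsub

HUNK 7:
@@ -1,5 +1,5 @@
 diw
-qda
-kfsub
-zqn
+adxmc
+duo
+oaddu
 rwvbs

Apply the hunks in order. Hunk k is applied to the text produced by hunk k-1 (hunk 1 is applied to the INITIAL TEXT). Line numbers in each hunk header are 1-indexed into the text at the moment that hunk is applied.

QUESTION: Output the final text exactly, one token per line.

Hunk 1: at line 2 remove [sak] add [inbfe,afaf] -> 8 lines: diw oqdr kfsub inbfe afaf hqdm jmvc wxc
Hunk 2: at line 1 remove [oqdr] add [ijjwf] -> 8 lines: diw ijjwf kfsub inbfe afaf hqdm jmvc wxc
Hunk 3: at line 4 remove [afaf,hqdm] add [qrmi,gikb] -> 8 lines: diw ijjwf kfsub inbfe qrmi gikb jmvc wxc
Hunk 4: at line 2 remove [inbfe,qrmi,gikb] add [zqn,rwvbs] -> 7 lines: diw ijjwf kfsub zqn rwvbs jmvc wxc
Hunk 5: at line 1 remove [ijjwf] add [ing,mxic] -> 8 lines: diw ing mxic kfsub zqn rwvbs jmvc wxc
Hunk 6: at line 1 remove [ing,mxic] add [qda] -> 7 lines: diw qda kfsub zqn rwvbs jmvc wxc
Hunk 7: at line 1 remove [qda,kfsub,zqn] add [adxmc,duo,oaddu] -> 7 lines: diw adxmc duo oaddu rwvbs jmvc wxc

Answer: diw
adxmc
duo
oaddu
rwvbs
jmvc
wxc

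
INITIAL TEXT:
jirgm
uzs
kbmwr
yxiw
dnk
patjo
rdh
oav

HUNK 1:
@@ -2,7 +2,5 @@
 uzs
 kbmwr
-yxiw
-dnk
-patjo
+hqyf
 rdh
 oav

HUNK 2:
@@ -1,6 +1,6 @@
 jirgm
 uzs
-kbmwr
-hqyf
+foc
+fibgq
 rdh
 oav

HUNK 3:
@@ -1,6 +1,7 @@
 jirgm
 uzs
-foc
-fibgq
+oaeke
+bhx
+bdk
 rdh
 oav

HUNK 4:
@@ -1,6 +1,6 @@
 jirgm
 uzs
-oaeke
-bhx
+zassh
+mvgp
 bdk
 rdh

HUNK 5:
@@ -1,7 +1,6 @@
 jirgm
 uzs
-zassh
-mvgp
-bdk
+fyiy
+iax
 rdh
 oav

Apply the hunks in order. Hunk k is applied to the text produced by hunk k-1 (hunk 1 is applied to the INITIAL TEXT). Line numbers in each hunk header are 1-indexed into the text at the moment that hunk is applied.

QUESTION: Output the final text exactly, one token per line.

Hunk 1: at line 2 remove [yxiw,dnk,patjo] add [hqyf] -> 6 lines: jirgm uzs kbmwr hqyf rdh oav
Hunk 2: at line 1 remove [kbmwr,hqyf] add [foc,fibgq] -> 6 lines: jirgm uzs foc fibgq rdh oav
Hunk 3: at line 1 remove [foc,fibgq] add [oaeke,bhx,bdk] -> 7 lines: jirgm uzs oaeke bhx bdk rdh oav
Hunk 4: at line 1 remove [oaeke,bhx] add [zassh,mvgp] -> 7 lines: jirgm uzs zassh mvgp bdk rdh oav
Hunk 5: at line 1 remove [zassh,mvgp,bdk] add [fyiy,iax] -> 6 lines: jirgm uzs fyiy iax rdh oav

Answer: jirgm
uzs
fyiy
iax
rdh
oav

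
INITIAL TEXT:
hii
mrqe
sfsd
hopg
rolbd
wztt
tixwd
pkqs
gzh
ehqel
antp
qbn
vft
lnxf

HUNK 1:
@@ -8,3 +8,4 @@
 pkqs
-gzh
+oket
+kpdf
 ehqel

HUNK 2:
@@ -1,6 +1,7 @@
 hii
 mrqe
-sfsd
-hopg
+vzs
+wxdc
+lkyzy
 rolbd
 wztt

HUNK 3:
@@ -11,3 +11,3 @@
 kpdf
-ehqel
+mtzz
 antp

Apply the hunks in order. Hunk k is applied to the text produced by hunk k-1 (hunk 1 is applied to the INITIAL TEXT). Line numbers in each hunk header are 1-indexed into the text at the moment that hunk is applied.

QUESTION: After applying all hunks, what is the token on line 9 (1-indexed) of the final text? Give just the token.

Hunk 1: at line 8 remove [gzh] add [oket,kpdf] -> 15 lines: hii mrqe sfsd hopg rolbd wztt tixwd pkqs oket kpdf ehqel antp qbn vft lnxf
Hunk 2: at line 1 remove [sfsd,hopg] add [vzs,wxdc,lkyzy] -> 16 lines: hii mrqe vzs wxdc lkyzy rolbd wztt tixwd pkqs oket kpdf ehqel antp qbn vft lnxf
Hunk 3: at line 11 remove [ehqel] add [mtzz] -> 16 lines: hii mrqe vzs wxdc lkyzy rolbd wztt tixwd pkqs oket kpdf mtzz antp qbn vft lnxf
Final line 9: pkqs

Answer: pkqs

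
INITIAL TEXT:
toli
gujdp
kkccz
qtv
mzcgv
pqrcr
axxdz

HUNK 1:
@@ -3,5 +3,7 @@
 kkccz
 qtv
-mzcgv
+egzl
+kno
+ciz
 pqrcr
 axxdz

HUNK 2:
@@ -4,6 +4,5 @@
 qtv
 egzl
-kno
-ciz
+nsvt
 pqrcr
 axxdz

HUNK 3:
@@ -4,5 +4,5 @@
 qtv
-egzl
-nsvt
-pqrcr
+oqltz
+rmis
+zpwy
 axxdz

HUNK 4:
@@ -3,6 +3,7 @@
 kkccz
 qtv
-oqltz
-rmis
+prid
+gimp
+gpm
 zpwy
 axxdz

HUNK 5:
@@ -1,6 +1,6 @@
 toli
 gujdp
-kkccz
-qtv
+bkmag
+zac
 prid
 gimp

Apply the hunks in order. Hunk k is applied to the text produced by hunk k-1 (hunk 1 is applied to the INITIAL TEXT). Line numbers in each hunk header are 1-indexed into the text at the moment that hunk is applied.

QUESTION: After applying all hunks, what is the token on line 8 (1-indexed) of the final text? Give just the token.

Hunk 1: at line 3 remove [mzcgv] add [egzl,kno,ciz] -> 9 lines: toli gujdp kkccz qtv egzl kno ciz pqrcr axxdz
Hunk 2: at line 4 remove [kno,ciz] add [nsvt] -> 8 lines: toli gujdp kkccz qtv egzl nsvt pqrcr axxdz
Hunk 3: at line 4 remove [egzl,nsvt,pqrcr] add [oqltz,rmis,zpwy] -> 8 lines: toli gujdp kkccz qtv oqltz rmis zpwy axxdz
Hunk 4: at line 3 remove [oqltz,rmis] add [prid,gimp,gpm] -> 9 lines: toli gujdp kkccz qtv prid gimp gpm zpwy axxdz
Hunk 5: at line 1 remove [kkccz,qtv] add [bkmag,zac] -> 9 lines: toli gujdp bkmag zac prid gimp gpm zpwy axxdz
Final line 8: zpwy

Answer: zpwy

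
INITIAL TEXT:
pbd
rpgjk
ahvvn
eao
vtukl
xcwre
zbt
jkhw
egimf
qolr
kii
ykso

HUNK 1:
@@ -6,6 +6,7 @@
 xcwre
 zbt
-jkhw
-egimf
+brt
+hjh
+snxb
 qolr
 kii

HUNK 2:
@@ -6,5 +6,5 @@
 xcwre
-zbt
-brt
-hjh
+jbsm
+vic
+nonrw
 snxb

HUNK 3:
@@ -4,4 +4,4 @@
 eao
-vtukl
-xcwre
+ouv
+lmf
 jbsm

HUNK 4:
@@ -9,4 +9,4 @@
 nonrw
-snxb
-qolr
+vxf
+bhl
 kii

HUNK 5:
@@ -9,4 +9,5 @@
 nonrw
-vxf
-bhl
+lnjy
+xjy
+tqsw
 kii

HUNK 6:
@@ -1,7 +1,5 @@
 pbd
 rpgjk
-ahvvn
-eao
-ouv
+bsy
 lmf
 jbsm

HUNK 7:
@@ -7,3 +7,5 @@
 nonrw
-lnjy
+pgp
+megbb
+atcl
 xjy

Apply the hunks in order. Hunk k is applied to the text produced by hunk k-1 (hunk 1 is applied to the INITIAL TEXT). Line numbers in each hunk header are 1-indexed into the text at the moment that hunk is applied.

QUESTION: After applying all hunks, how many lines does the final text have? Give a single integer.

Hunk 1: at line 6 remove [jkhw,egimf] add [brt,hjh,snxb] -> 13 lines: pbd rpgjk ahvvn eao vtukl xcwre zbt brt hjh snxb qolr kii ykso
Hunk 2: at line 6 remove [zbt,brt,hjh] add [jbsm,vic,nonrw] -> 13 lines: pbd rpgjk ahvvn eao vtukl xcwre jbsm vic nonrw snxb qolr kii ykso
Hunk 3: at line 4 remove [vtukl,xcwre] add [ouv,lmf] -> 13 lines: pbd rpgjk ahvvn eao ouv lmf jbsm vic nonrw snxb qolr kii ykso
Hunk 4: at line 9 remove [snxb,qolr] add [vxf,bhl] -> 13 lines: pbd rpgjk ahvvn eao ouv lmf jbsm vic nonrw vxf bhl kii ykso
Hunk 5: at line 9 remove [vxf,bhl] add [lnjy,xjy,tqsw] -> 14 lines: pbd rpgjk ahvvn eao ouv lmf jbsm vic nonrw lnjy xjy tqsw kii ykso
Hunk 6: at line 1 remove [ahvvn,eao,ouv] add [bsy] -> 12 lines: pbd rpgjk bsy lmf jbsm vic nonrw lnjy xjy tqsw kii ykso
Hunk 7: at line 7 remove [lnjy] add [pgp,megbb,atcl] -> 14 lines: pbd rpgjk bsy lmf jbsm vic nonrw pgp megbb atcl xjy tqsw kii ykso
Final line count: 14

Answer: 14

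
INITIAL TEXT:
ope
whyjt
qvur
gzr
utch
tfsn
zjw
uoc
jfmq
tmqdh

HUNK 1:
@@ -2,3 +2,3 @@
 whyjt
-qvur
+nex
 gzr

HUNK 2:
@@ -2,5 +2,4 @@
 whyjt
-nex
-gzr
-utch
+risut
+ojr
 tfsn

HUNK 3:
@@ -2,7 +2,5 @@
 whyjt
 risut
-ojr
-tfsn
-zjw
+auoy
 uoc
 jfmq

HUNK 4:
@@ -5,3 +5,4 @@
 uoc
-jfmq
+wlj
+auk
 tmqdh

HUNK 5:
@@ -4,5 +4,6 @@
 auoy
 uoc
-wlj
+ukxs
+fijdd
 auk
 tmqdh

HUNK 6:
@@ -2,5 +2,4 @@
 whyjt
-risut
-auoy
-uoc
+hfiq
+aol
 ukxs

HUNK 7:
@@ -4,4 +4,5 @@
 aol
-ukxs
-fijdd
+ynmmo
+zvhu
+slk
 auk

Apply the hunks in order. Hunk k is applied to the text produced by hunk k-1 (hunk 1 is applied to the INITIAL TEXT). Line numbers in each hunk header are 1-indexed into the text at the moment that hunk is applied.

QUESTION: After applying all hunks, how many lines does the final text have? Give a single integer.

Hunk 1: at line 2 remove [qvur] add [nex] -> 10 lines: ope whyjt nex gzr utch tfsn zjw uoc jfmq tmqdh
Hunk 2: at line 2 remove [nex,gzr,utch] add [risut,ojr] -> 9 lines: ope whyjt risut ojr tfsn zjw uoc jfmq tmqdh
Hunk 3: at line 2 remove [ojr,tfsn,zjw] add [auoy] -> 7 lines: ope whyjt risut auoy uoc jfmq tmqdh
Hunk 4: at line 5 remove [jfmq] add [wlj,auk] -> 8 lines: ope whyjt risut auoy uoc wlj auk tmqdh
Hunk 5: at line 4 remove [wlj] add [ukxs,fijdd] -> 9 lines: ope whyjt risut auoy uoc ukxs fijdd auk tmqdh
Hunk 6: at line 2 remove [risut,auoy,uoc] add [hfiq,aol] -> 8 lines: ope whyjt hfiq aol ukxs fijdd auk tmqdh
Hunk 7: at line 4 remove [ukxs,fijdd] add [ynmmo,zvhu,slk] -> 9 lines: ope whyjt hfiq aol ynmmo zvhu slk auk tmqdh
Final line count: 9

Answer: 9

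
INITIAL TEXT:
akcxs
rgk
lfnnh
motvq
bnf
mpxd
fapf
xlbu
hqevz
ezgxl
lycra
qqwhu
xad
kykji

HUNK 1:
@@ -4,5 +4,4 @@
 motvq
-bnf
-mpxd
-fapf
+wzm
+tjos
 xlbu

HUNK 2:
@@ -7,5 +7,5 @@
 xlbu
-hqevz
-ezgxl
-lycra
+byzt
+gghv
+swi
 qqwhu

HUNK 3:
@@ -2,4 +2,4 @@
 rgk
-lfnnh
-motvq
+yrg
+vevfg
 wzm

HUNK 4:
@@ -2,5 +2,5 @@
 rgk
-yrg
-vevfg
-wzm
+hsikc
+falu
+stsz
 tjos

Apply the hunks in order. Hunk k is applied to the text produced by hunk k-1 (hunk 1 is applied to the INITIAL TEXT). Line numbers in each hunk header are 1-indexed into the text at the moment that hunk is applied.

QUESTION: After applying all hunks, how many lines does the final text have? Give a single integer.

Hunk 1: at line 4 remove [bnf,mpxd,fapf] add [wzm,tjos] -> 13 lines: akcxs rgk lfnnh motvq wzm tjos xlbu hqevz ezgxl lycra qqwhu xad kykji
Hunk 2: at line 7 remove [hqevz,ezgxl,lycra] add [byzt,gghv,swi] -> 13 lines: akcxs rgk lfnnh motvq wzm tjos xlbu byzt gghv swi qqwhu xad kykji
Hunk 3: at line 2 remove [lfnnh,motvq] add [yrg,vevfg] -> 13 lines: akcxs rgk yrg vevfg wzm tjos xlbu byzt gghv swi qqwhu xad kykji
Hunk 4: at line 2 remove [yrg,vevfg,wzm] add [hsikc,falu,stsz] -> 13 lines: akcxs rgk hsikc falu stsz tjos xlbu byzt gghv swi qqwhu xad kykji
Final line count: 13

Answer: 13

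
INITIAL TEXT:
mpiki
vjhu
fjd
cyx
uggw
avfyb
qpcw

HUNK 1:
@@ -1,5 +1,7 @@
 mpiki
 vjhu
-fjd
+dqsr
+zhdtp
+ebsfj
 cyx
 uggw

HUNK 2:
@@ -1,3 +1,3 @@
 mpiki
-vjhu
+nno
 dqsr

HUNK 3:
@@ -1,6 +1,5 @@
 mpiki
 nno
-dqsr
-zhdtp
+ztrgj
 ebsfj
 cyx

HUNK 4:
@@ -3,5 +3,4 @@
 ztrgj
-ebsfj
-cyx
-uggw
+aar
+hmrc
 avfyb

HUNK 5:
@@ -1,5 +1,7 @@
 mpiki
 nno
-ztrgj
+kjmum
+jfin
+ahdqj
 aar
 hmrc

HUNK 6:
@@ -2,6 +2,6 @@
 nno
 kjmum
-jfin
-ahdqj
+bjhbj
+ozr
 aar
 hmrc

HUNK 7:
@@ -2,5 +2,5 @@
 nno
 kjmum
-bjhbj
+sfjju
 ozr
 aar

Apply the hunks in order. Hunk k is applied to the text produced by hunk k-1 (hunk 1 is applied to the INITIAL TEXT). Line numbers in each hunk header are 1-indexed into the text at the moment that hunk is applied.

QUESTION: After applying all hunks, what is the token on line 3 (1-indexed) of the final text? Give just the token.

Hunk 1: at line 1 remove [fjd] add [dqsr,zhdtp,ebsfj] -> 9 lines: mpiki vjhu dqsr zhdtp ebsfj cyx uggw avfyb qpcw
Hunk 2: at line 1 remove [vjhu] add [nno] -> 9 lines: mpiki nno dqsr zhdtp ebsfj cyx uggw avfyb qpcw
Hunk 3: at line 1 remove [dqsr,zhdtp] add [ztrgj] -> 8 lines: mpiki nno ztrgj ebsfj cyx uggw avfyb qpcw
Hunk 4: at line 3 remove [ebsfj,cyx,uggw] add [aar,hmrc] -> 7 lines: mpiki nno ztrgj aar hmrc avfyb qpcw
Hunk 5: at line 1 remove [ztrgj] add [kjmum,jfin,ahdqj] -> 9 lines: mpiki nno kjmum jfin ahdqj aar hmrc avfyb qpcw
Hunk 6: at line 2 remove [jfin,ahdqj] add [bjhbj,ozr] -> 9 lines: mpiki nno kjmum bjhbj ozr aar hmrc avfyb qpcw
Hunk 7: at line 2 remove [bjhbj] add [sfjju] -> 9 lines: mpiki nno kjmum sfjju ozr aar hmrc avfyb qpcw
Final line 3: kjmum

Answer: kjmum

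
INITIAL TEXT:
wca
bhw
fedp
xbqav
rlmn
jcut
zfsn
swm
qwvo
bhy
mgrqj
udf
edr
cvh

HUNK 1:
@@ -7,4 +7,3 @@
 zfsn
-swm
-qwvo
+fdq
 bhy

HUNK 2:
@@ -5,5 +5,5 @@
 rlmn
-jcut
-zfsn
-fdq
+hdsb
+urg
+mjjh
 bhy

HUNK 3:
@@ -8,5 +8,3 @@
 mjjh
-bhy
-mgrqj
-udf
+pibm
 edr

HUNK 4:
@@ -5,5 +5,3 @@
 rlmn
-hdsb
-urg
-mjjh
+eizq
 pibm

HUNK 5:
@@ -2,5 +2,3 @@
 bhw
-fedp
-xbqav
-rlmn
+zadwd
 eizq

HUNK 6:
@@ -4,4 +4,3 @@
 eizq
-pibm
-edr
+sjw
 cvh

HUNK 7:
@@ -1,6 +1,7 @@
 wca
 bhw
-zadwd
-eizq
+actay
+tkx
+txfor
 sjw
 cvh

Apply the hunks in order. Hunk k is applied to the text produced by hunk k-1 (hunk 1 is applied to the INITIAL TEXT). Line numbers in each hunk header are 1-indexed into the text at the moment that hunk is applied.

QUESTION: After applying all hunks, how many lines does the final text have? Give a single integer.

Answer: 7

Derivation:
Hunk 1: at line 7 remove [swm,qwvo] add [fdq] -> 13 lines: wca bhw fedp xbqav rlmn jcut zfsn fdq bhy mgrqj udf edr cvh
Hunk 2: at line 5 remove [jcut,zfsn,fdq] add [hdsb,urg,mjjh] -> 13 lines: wca bhw fedp xbqav rlmn hdsb urg mjjh bhy mgrqj udf edr cvh
Hunk 3: at line 8 remove [bhy,mgrqj,udf] add [pibm] -> 11 lines: wca bhw fedp xbqav rlmn hdsb urg mjjh pibm edr cvh
Hunk 4: at line 5 remove [hdsb,urg,mjjh] add [eizq] -> 9 lines: wca bhw fedp xbqav rlmn eizq pibm edr cvh
Hunk 5: at line 2 remove [fedp,xbqav,rlmn] add [zadwd] -> 7 lines: wca bhw zadwd eizq pibm edr cvh
Hunk 6: at line 4 remove [pibm,edr] add [sjw] -> 6 lines: wca bhw zadwd eizq sjw cvh
Hunk 7: at line 1 remove [zadwd,eizq] add [actay,tkx,txfor] -> 7 lines: wca bhw actay tkx txfor sjw cvh
Final line count: 7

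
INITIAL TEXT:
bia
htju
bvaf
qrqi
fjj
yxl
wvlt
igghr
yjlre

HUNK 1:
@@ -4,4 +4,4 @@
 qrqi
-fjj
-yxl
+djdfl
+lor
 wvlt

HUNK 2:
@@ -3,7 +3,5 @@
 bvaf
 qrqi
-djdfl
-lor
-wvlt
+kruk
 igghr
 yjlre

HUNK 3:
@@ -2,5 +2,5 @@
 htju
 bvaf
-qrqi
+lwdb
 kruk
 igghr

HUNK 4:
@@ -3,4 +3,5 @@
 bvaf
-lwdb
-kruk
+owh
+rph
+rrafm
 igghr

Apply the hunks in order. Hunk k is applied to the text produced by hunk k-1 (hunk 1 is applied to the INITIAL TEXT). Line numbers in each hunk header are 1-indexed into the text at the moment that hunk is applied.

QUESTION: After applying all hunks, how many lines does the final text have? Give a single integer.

Answer: 8

Derivation:
Hunk 1: at line 4 remove [fjj,yxl] add [djdfl,lor] -> 9 lines: bia htju bvaf qrqi djdfl lor wvlt igghr yjlre
Hunk 2: at line 3 remove [djdfl,lor,wvlt] add [kruk] -> 7 lines: bia htju bvaf qrqi kruk igghr yjlre
Hunk 3: at line 2 remove [qrqi] add [lwdb] -> 7 lines: bia htju bvaf lwdb kruk igghr yjlre
Hunk 4: at line 3 remove [lwdb,kruk] add [owh,rph,rrafm] -> 8 lines: bia htju bvaf owh rph rrafm igghr yjlre
Final line count: 8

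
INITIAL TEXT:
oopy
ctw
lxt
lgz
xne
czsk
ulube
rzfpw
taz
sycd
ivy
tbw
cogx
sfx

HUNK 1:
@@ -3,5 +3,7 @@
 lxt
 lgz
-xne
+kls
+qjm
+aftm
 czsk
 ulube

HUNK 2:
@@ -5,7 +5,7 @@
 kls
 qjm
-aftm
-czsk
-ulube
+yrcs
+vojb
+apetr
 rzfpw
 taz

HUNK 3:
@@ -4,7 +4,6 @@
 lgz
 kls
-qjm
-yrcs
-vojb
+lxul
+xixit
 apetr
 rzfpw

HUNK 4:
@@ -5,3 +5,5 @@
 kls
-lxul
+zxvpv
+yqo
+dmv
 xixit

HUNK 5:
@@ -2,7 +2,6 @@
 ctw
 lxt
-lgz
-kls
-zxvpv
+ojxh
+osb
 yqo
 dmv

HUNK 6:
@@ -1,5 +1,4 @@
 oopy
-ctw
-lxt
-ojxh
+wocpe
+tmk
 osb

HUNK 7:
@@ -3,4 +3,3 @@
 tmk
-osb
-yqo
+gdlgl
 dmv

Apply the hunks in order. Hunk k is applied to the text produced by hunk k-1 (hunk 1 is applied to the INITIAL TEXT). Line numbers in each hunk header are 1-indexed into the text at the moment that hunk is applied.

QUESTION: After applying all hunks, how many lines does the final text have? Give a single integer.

Answer: 14

Derivation:
Hunk 1: at line 3 remove [xne] add [kls,qjm,aftm] -> 16 lines: oopy ctw lxt lgz kls qjm aftm czsk ulube rzfpw taz sycd ivy tbw cogx sfx
Hunk 2: at line 5 remove [aftm,czsk,ulube] add [yrcs,vojb,apetr] -> 16 lines: oopy ctw lxt lgz kls qjm yrcs vojb apetr rzfpw taz sycd ivy tbw cogx sfx
Hunk 3: at line 4 remove [qjm,yrcs,vojb] add [lxul,xixit] -> 15 lines: oopy ctw lxt lgz kls lxul xixit apetr rzfpw taz sycd ivy tbw cogx sfx
Hunk 4: at line 5 remove [lxul] add [zxvpv,yqo,dmv] -> 17 lines: oopy ctw lxt lgz kls zxvpv yqo dmv xixit apetr rzfpw taz sycd ivy tbw cogx sfx
Hunk 5: at line 2 remove [lgz,kls,zxvpv] add [ojxh,osb] -> 16 lines: oopy ctw lxt ojxh osb yqo dmv xixit apetr rzfpw taz sycd ivy tbw cogx sfx
Hunk 6: at line 1 remove [ctw,lxt,ojxh] add [wocpe,tmk] -> 15 lines: oopy wocpe tmk osb yqo dmv xixit apetr rzfpw taz sycd ivy tbw cogx sfx
Hunk 7: at line 3 remove [osb,yqo] add [gdlgl] -> 14 lines: oopy wocpe tmk gdlgl dmv xixit apetr rzfpw taz sycd ivy tbw cogx sfx
Final line count: 14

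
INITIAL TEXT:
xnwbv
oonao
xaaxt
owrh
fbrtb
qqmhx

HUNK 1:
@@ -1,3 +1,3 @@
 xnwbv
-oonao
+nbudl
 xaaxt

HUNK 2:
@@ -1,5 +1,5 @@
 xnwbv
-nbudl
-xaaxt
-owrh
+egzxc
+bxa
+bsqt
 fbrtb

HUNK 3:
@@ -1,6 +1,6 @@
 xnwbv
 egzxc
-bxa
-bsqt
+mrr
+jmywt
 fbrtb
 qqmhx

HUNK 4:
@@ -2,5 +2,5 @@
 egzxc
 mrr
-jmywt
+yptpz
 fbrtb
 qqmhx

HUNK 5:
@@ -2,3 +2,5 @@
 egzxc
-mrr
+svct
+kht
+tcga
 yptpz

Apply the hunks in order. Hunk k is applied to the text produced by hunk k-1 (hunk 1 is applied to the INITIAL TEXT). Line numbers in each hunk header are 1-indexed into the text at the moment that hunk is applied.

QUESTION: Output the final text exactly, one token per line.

Answer: xnwbv
egzxc
svct
kht
tcga
yptpz
fbrtb
qqmhx

Derivation:
Hunk 1: at line 1 remove [oonao] add [nbudl] -> 6 lines: xnwbv nbudl xaaxt owrh fbrtb qqmhx
Hunk 2: at line 1 remove [nbudl,xaaxt,owrh] add [egzxc,bxa,bsqt] -> 6 lines: xnwbv egzxc bxa bsqt fbrtb qqmhx
Hunk 3: at line 1 remove [bxa,bsqt] add [mrr,jmywt] -> 6 lines: xnwbv egzxc mrr jmywt fbrtb qqmhx
Hunk 4: at line 2 remove [jmywt] add [yptpz] -> 6 lines: xnwbv egzxc mrr yptpz fbrtb qqmhx
Hunk 5: at line 2 remove [mrr] add [svct,kht,tcga] -> 8 lines: xnwbv egzxc svct kht tcga yptpz fbrtb qqmhx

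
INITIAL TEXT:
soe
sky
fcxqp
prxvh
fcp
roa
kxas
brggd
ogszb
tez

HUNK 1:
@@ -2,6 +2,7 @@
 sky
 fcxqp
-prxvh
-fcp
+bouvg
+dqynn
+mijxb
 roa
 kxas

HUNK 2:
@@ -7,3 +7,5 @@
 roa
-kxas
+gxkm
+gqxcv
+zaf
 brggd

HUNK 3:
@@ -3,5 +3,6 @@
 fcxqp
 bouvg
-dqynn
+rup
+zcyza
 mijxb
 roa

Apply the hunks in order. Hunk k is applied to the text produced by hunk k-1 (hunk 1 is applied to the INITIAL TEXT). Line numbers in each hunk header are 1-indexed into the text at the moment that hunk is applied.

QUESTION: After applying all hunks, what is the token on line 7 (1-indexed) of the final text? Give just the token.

Answer: mijxb

Derivation:
Hunk 1: at line 2 remove [prxvh,fcp] add [bouvg,dqynn,mijxb] -> 11 lines: soe sky fcxqp bouvg dqynn mijxb roa kxas brggd ogszb tez
Hunk 2: at line 7 remove [kxas] add [gxkm,gqxcv,zaf] -> 13 lines: soe sky fcxqp bouvg dqynn mijxb roa gxkm gqxcv zaf brggd ogszb tez
Hunk 3: at line 3 remove [dqynn] add [rup,zcyza] -> 14 lines: soe sky fcxqp bouvg rup zcyza mijxb roa gxkm gqxcv zaf brggd ogszb tez
Final line 7: mijxb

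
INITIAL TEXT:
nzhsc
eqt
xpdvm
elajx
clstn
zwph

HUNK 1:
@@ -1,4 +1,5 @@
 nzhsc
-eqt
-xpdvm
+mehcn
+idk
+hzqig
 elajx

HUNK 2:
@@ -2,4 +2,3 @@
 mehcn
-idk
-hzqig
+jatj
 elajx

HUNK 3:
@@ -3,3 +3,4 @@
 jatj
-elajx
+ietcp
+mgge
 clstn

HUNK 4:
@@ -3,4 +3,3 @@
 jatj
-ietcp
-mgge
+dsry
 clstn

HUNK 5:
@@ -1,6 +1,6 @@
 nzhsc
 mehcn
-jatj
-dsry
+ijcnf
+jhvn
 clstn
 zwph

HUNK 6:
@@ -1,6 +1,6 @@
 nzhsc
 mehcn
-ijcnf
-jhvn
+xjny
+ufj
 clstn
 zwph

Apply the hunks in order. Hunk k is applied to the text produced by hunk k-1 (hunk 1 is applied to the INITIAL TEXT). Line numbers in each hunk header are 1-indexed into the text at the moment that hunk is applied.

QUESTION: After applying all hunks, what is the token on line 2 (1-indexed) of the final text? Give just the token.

Hunk 1: at line 1 remove [eqt,xpdvm] add [mehcn,idk,hzqig] -> 7 lines: nzhsc mehcn idk hzqig elajx clstn zwph
Hunk 2: at line 2 remove [idk,hzqig] add [jatj] -> 6 lines: nzhsc mehcn jatj elajx clstn zwph
Hunk 3: at line 3 remove [elajx] add [ietcp,mgge] -> 7 lines: nzhsc mehcn jatj ietcp mgge clstn zwph
Hunk 4: at line 3 remove [ietcp,mgge] add [dsry] -> 6 lines: nzhsc mehcn jatj dsry clstn zwph
Hunk 5: at line 1 remove [jatj,dsry] add [ijcnf,jhvn] -> 6 lines: nzhsc mehcn ijcnf jhvn clstn zwph
Hunk 6: at line 1 remove [ijcnf,jhvn] add [xjny,ufj] -> 6 lines: nzhsc mehcn xjny ufj clstn zwph
Final line 2: mehcn

Answer: mehcn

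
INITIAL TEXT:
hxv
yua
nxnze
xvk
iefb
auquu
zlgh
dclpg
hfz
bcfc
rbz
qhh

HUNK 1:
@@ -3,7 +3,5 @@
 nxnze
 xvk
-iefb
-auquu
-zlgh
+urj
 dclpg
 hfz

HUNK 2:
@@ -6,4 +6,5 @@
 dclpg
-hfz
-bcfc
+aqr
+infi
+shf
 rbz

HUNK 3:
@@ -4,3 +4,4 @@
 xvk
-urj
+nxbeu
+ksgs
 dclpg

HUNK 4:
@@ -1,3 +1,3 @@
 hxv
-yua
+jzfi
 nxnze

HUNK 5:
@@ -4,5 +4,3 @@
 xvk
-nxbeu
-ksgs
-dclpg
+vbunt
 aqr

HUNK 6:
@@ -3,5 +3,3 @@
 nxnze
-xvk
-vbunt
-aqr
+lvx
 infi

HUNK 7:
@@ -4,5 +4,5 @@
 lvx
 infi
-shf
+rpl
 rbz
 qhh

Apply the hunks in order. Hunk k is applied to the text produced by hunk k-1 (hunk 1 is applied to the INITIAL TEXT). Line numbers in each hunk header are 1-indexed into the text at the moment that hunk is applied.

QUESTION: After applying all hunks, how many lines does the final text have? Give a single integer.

Hunk 1: at line 3 remove [iefb,auquu,zlgh] add [urj] -> 10 lines: hxv yua nxnze xvk urj dclpg hfz bcfc rbz qhh
Hunk 2: at line 6 remove [hfz,bcfc] add [aqr,infi,shf] -> 11 lines: hxv yua nxnze xvk urj dclpg aqr infi shf rbz qhh
Hunk 3: at line 4 remove [urj] add [nxbeu,ksgs] -> 12 lines: hxv yua nxnze xvk nxbeu ksgs dclpg aqr infi shf rbz qhh
Hunk 4: at line 1 remove [yua] add [jzfi] -> 12 lines: hxv jzfi nxnze xvk nxbeu ksgs dclpg aqr infi shf rbz qhh
Hunk 5: at line 4 remove [nxbeu,ksgs,dclpg] add [vbunt] -> 10 lines: hxv jzfi nxnze xvk vbunt aqr infi shf rbz qhh
Hunk 6: at line 3 remove [xvk,vbunt,aqr] add [lvx] -> 8 lines: hxv jzfi nxnze lvx infi shf rbz qhh
Hunk 7: at line 4 remove [shf] add [rpl] -> 8 lines: hxv jzfi nxnze lvx infi rpl rbz qhh
Final line count: 8

Answer: 8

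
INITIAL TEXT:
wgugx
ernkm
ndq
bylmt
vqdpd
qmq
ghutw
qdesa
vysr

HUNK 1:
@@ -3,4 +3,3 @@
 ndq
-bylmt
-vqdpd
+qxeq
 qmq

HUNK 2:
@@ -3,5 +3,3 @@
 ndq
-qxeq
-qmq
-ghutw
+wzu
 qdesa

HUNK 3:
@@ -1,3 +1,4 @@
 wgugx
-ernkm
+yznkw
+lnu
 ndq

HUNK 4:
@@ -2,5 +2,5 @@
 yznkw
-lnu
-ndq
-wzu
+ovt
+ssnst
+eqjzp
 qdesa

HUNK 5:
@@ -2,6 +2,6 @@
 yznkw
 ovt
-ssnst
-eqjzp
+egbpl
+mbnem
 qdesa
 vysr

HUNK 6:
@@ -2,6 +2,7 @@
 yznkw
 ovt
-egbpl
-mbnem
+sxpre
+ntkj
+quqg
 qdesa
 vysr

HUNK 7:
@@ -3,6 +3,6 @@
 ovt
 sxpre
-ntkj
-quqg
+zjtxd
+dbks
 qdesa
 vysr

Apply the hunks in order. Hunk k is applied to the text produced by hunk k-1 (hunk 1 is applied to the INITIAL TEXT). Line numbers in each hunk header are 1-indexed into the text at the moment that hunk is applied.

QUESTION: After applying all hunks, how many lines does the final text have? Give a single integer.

Answer: 8

Derivation:
Hunk 1: at line 3 remove [bylmt,vqdpd] add [qxeq] -> 8 lines: wgugx ernkm ndq qxeq qmq ghutw qdesa vysr
Hunk 2: at line 3 remove [qxeq,qmq,ghutw] add [wzu] -> 6 lines: wgugx ernkm ndq wzu qdesa vysr
Hunk 3: at line 1 remove [ernkm] add [yznkw,lnu] -> 7 lines: wgugx yznkw lnu ndq wzu qdesa vysr
Hunk 4: at line 2 remove [lnu,ndq,wzu] add [ovt,ssnst,eqjzp] -> 7 lines: wgugx yznkw ovt ssnst eqjzp qdesa vysr
Hunk 5: at line 2 remove [ssnst,eqjzp] add [egbpl,mbnem] -> 7 lines: wgugx yznkw ovt egbpl mbnem qdesa vysr
Hunk 6: at line 2 remove [egbpl,mbnem] add [sxpre,ntkj,quqg] -> 8 lines: wgugx yznkw ovt sxpre ntkj quqg qdesa vysr
Hunk 7: at line 3 remove [ntkj,quqg] add [zjtxd,dbks] -> 8 lines: wgugx yznkw ovt sxpre zjtxd dbks qdesa vysr
Final line count: 8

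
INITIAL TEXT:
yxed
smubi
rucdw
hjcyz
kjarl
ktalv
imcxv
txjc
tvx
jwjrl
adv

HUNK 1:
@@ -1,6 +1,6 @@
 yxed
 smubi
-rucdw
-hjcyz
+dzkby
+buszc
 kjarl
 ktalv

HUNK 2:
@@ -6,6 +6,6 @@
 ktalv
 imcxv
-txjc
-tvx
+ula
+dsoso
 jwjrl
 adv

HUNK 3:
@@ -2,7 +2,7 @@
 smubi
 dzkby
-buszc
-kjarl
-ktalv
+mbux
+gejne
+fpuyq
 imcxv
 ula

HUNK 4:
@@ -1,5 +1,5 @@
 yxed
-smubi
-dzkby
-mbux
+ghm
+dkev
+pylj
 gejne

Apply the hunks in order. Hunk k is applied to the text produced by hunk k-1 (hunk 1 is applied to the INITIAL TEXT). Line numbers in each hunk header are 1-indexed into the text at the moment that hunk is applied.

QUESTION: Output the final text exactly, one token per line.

Hunk 1: at line 1 remove [rucdw,hjcyz] add [dzkby,buszc] -> 11 lines: yxed smubi dzkby buszc kjarl ktalv imcxv txjc tvx jwjrl adv
Hunk 2: at line 6 remove [txjc,tvx] add [ula,dsoso] -> 11 lines: yxed smubi dzkby buszc kjarl ktalv imcxv ula dsoso jwjrl adv
Hunk 3: at line 2 remove [buszc,kjarl,ktalv] add [mbux,gejne,fpuyq] -> 11 lines: yxed smubi dzkby mbux gejne fpuyq imcxv ula dsoso jwjrl adv
Hunk 4: at line 1 remove [smubi,dzkby,mbux] add [ghm,dkev,pylj] -> 11 lines: yxed ghm dkev pylj gejne fpuyq imcxv ula dsoso jwjrl adv

Answer: yxed
ghm
dkev
pylj
gejne
fpuyq
imcxv
ula
dsoso
jwjrl
adv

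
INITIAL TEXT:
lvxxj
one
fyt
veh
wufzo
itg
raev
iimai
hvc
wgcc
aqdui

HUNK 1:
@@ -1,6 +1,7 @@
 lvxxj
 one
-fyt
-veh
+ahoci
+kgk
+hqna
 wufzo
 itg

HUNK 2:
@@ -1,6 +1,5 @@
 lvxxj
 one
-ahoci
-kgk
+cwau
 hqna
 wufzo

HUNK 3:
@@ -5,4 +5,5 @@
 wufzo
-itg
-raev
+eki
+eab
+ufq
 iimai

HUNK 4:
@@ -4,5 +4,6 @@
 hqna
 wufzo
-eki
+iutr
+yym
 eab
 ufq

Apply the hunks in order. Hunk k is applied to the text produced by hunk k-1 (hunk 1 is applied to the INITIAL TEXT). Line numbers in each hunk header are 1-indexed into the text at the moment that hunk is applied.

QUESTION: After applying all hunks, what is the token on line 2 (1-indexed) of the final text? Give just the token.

Answer: one

Derivation:
Hunk 1: at line 1 remove [fyt,veh] add [ahoci,kgk,hqna] -> 12 lines: lvxxj one ahoci kgk hqna wufzo itg raev iimai hvc wgcc aqdui
Hunk 2: at line 1 remove [ahoci,kgk] add [cwau] -> 11 lines: lvxxj one cwau hqna wufzo itg raev iimai hvc wgcc aqdui
Hunk 3: at line 5 remove [itg,raev] add [eki,eab,ufq] -> 12 lines: lvxxj one cwau hqna wufzo eki eab ufq iimai hvc wgcc aqdui
Hunk 4: at line 4 remove [eki] add [iutr,yym] -> 13 lines: lvxxj one cwau hqna wufzo iutr yym eab ufq iimai hvc wgcc aqdui
Final line 2: one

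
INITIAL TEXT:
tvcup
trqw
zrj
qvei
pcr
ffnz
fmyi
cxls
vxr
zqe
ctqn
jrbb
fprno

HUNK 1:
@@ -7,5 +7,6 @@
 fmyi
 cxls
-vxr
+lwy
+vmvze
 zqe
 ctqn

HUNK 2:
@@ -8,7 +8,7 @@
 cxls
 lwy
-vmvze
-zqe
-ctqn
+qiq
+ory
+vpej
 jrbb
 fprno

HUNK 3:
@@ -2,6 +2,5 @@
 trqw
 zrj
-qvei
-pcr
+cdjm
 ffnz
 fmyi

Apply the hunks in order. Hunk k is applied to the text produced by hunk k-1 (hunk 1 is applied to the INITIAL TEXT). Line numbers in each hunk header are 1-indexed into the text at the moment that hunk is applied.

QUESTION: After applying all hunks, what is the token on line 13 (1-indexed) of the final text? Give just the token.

Hunk 1: at line 7 remove [vxr] add [lwy,vmvze] -> 14 lines: tvcup trqw zrj qvei pcr ffnz fmyi cxls lwy vmvze zqe ctqn jrbb fprno
Hunk 2: at line 8 remove [vmvze,zqe,ctqn] add [qiq,ory,vpej] -> 14 lines: tvcup trqw zrj qvei pcr ffnz fmyi cxls lwy qiq ory vpej jrbb fprno
Hunk 3: at line 2 remove [qvei,pcr] add [cdjm] -> 13 lines: tvcup trqw zrj cdjm ffnz fmyi cxls lwy qiq ory vpej jrbb fprno
Final line 13: fprno

Answer: fprno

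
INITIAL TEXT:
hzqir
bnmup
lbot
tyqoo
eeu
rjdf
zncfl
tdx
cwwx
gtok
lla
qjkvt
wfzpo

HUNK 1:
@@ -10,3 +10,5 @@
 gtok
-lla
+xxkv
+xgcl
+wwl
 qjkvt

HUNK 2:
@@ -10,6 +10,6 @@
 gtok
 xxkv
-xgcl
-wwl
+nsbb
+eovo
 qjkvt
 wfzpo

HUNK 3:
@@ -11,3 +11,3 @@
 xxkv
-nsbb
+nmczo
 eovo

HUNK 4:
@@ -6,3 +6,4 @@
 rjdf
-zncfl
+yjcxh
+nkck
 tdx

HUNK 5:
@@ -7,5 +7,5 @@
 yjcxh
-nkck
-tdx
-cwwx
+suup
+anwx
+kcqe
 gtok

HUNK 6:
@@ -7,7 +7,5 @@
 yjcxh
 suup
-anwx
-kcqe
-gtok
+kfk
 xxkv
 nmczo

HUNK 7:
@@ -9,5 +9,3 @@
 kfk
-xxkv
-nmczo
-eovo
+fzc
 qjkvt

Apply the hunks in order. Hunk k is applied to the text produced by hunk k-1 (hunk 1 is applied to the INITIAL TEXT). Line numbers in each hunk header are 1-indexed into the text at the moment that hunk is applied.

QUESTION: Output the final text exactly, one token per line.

Hunk 1: at line 10 remove [lla] add [xxkv,xgcl,wwl] -> 15 lines: hzqir bnmup lbot tyqoo eeu rjdf zncfl tdx cwwx gtok xxkv xgcl wwl qjkvt wfzpo
Hunk 2: at line 10 remove [xgcl,wwl] add [nsbb,eovo] -> 15 lines: hzqir bnmup lbot tyqoo eeu rjdf zncfl tdx cwwx gtok xxkv nsbb eovo qjkvt wfzpo
Hunk 3: at line 11 remove [nsbb] add [nmczo] -> 15 lines: hzqir bnmup lbot tyqoo eeu rjdf zncfl tdx cwwx gtok xxkv nmczo eovo qjkvt wfzpo
Hunk 4: at line 6 remove [zncfl] add [yjcxh,nkck] -> 16 lines: hzqir bnmup lbot tyqoo eeu rjdf yjcxh nkck tdx cwwx gtok xxkv nmczo eovo qjkvt wfzpo
Hunk 5: at line 7 remove [nkck,tdx,cwwx] add [suup,anwx,kcqe] -> 16 lines: hzqir bnmup lbot tyqoo eeu rjdf yjcxh suup anwx kcqe gtok xxkv nmczo eovo qjkvt wfzpo
Hunk 6: at line 7 remove [anwx,kcqe,gtok] add [kfk] -> 14 lines: hzqir bnmup lbot tyqoo eeu rjdf yjcxh suup kfk xxkv nmczo eovo qjkvt wfzpo
Hunk 7: at line 9 remove [xxkv,nmczo,eovo] add [fzc] -> 12 lines: hzqir bnmup lbot tyqoo eeu rjdf yjcxh suup kfk fzc qjkvt wfzpo

Answer: hzqir
bnmup
lbot
tyqoo
eeu
rjdf
yjcxh
suup
kfk
fzc
qjkvt
wfzpo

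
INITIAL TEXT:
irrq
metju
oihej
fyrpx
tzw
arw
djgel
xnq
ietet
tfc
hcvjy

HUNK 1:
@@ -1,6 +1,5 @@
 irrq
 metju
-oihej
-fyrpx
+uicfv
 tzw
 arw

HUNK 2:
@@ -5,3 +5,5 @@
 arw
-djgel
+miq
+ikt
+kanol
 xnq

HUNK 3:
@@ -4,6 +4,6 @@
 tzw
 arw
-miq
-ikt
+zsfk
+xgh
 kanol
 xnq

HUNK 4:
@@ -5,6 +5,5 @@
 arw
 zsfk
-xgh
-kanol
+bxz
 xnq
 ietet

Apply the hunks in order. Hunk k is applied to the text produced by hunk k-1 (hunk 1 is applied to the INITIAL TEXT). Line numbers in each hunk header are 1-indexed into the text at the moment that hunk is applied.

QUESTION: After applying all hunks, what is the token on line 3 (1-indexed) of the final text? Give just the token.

Answer: uicfv

Derivation:
Hunk 1: at line 1 remove [oihej,fyrpx] add [uicfv] -> 10 lines: irrq metju uicfv tzw arw djgel xnq ietet tfc hcvjy
Hunk 2: at line 5 remove [djgel] add [miq,ikt,kanol] -> 12 lines: irrq metju uicfv tzw arw miq ikt kanol xnq ietet tfc hcvjy
Hunk 3: at line 4 remove [miq,ikt] add [zsfk,xgh] -> 12 lines: irrq metju uicfv tzw arw zsfk xgh kanol xnq ietet tfc hcvjy
Hunk 4: at line 5 remove [xgh,kanol] add [bxz] -> 11 lines: irrq metju uicfv tzw arw zsfk bxz xnq ietet tfc hcvjy
Final line 3: uicfv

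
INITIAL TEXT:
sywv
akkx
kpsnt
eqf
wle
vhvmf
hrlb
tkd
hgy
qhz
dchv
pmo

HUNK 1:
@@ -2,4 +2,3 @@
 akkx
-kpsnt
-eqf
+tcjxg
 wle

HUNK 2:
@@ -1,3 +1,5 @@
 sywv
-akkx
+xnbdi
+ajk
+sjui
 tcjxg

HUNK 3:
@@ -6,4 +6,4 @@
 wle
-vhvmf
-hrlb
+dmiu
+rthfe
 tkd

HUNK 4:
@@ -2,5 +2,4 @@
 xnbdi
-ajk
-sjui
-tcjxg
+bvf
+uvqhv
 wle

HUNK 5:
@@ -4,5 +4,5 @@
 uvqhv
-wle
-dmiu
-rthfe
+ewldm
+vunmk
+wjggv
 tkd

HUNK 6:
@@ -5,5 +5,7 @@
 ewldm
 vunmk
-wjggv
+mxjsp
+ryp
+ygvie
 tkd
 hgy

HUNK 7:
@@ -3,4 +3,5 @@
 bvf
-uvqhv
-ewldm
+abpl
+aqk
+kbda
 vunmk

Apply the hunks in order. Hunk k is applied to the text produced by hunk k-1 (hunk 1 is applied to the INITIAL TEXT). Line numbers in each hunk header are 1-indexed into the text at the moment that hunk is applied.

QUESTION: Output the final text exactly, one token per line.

Answer: sywv
xnbdi
bvf
abpl
aqk
kbda
vunmk
mxjsp
ryp
ygvie
tkd
hgy
qhz
dchv
pmo

Derivation:
Hunk 1: at line 2 remove [kpsnt,eqf] add [tcjxg] -> 11 lines: sywv akkx tcjxg wle vhvmf hrlb tkd hgy qhz dchv pmo
Hunk 2: at line 1 remove [akkx] add [xnbdi,ajk,sjui] -> 13 lines: sywv xnbdi ajk sjui tcjxg wle vhvmf hrlb tkd hgy qhz dchv pmo
Hunk 3: at line 6 remove [vhvmf,hrlb] add [dmiu,rthfe] -> 13 lines: sywv xnbdi ajk sjui tcjxg wle dmiu rthfe tkd hgy qhz dchv pmo
Hunk 4: at line 2 remove [ajk,sjui,tcjxg] add [bvf,uvqhv] -> 12 lines: sywv xnbdi bvf uvqhv wle dmiu rthfe tkd hgy qhz dchv pmo
Hunk 5: at line 4 remove [wle,dmiu,rthfe] add [ewldm,vunmk,wjggv] -> 12 lines: sywv xnbdi bvf uvqhv ewldm vunmk wjggv tkd hgy qhz dchv pmo
Hunk 6: at line 5 remove [wjggv] add [mxjsp,ryp,ygvie] -> 14 lines: sywv xnbdi bvf uvqhv ewldm vunmk mxjsp ryp ygvie tkd hgy qhz dchv pmo
Hunk 7: at line 3 remove [uvqhv,ewldm] add [abpl,aqk,kbda] -> 15 lines: sywv xnbdi bvf abpl aqk kbda vunmk mxjsp ryp ygvie tkd hgy qhz dchv pmo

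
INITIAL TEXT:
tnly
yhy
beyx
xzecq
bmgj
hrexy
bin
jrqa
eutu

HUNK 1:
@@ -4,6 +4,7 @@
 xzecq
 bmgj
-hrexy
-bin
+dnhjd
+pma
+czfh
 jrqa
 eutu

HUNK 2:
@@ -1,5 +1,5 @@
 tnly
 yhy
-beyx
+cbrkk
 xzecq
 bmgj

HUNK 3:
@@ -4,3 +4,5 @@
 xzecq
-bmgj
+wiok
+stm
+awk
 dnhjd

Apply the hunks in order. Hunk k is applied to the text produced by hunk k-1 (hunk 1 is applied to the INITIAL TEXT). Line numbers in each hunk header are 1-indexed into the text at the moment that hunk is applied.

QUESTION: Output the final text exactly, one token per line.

Answer: tnly
yhy
cbrkk
xzecq
wiok
stm
awk
dnhjd
pma
czfh
jrqa
eutu

Derivation:
Hunk 1: at line 4 remove [hrexy,bin] add [dnhjd,pma,czfh] -> 10 lines: tnly yhy beyx xzecq bmgj dnhjd pma czfh jrqa eutu
Hunk 2: at line 1 remove [beyx] add [cbrkk] -> 10 lines: tnly yhy cbrkk xzecq bmgj dnhjd pma czfh jrqa eutu
Hunk 3: at line 4 remove [bmgj] add [wiok,stm,awk] -> 12 lines: tnly yhy cbrkk xzecq wiok stm awk dnhjd pma czfh jrqa eutu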